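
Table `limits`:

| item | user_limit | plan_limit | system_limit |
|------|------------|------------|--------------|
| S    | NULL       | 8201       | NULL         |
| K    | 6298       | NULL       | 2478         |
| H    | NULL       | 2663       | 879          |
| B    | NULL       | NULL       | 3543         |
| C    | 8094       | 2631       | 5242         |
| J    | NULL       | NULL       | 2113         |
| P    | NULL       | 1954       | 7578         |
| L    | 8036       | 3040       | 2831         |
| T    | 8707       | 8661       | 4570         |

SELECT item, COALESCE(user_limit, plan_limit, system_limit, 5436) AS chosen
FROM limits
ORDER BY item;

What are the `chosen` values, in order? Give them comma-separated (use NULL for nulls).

3543, 8094, 2663, 2113, 6298, 8036, 1954, 8201, 8707

item=B: user_limit=NULL, plan_limit=NULL, system_limit=3543 → 3543
item=C: user_limit=8094 → 8094
item=H: user_limit=NULL, plan_limit=2663 → 2663
item=J: user_limit=NULL, plan_limit=NULL, system_limit=2113 → 2113
item=K: user_limit=6298 → 6298
item=L: user_limit=8036 → 8036
item=P: user_limit=NULL, plan_limit=1954 → 1954
item=S: user_limit=NULL, plan_limit=8201 → 8201
item=T: user_limit=8707 → 8707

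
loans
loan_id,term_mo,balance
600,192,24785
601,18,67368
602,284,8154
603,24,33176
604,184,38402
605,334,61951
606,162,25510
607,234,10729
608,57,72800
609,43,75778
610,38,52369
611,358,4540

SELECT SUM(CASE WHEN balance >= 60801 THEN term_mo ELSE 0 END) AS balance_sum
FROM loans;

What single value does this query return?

452

loan_id=600: ✗
loan_id=601: ✓ → 18
loan_id=602: ✗
loan_id=603: ✗
loan_id=604: ✗
loan_id=605: ✓ → 334
loan_id=606: ✗
loan_id=607: ✗
loan_id=608: ✓ → 57
loan_id=609: ✓ → 43
loan_id=610: ✗
loan_id=611: ✗
balance_sum = 18 + 334 + 57 + 43 = 452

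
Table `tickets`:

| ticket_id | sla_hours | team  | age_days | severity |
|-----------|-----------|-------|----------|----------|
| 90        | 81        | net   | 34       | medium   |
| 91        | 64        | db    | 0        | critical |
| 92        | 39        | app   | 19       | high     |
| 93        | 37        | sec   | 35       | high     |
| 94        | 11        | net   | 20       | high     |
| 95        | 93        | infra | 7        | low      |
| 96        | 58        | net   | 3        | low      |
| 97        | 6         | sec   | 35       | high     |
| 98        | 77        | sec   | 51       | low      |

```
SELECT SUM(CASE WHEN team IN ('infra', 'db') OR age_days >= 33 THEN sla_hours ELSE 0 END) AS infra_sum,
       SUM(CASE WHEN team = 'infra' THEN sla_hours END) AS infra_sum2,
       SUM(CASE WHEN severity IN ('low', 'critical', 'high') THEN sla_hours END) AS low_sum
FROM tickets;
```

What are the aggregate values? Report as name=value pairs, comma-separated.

infra_sum=358, infra_sum2=93, low_sum=385

[infra_sum: team IN ('infra', 'db') OR age_days >= 33]
ticket_id=90: ✓ → 81
ticket_id=91: ✓ → 64
ticket_id=92: ✗
ticket_id=93: ✓ → 37
ticket_id=94: ✗
ticket_id=95: ✓ → 93
ticket_id=96: ✗
ticket_id=97: ✓ → 6
ticket_id=98: ✓ → 77
infra_sum = 81 + 64 + 37 + 93 + 6 + 77 = 358
—
[infra_sum2: team = 'infra']
ticket_id=90: ✗
ticket_id=91: ✗
ticket_id=92: ✗
ticket_id=93: ✗
ticket_id=94: ✗
ticket_id=95: ✓ → 93
ticket_id=96: ✗
ticket_id=97: ✗
ticket_id=98: ✗
infra_sum2 = 93
—
[low_sum: severity IN ('low', 'critical', 'high')]
ticket_id=90: ✗
ticket_id=91: ✓ → 64
ticket_id=92: ✓ → 39
ticket_id=93: ✓ → 37
ticket_id=94: ✓ → 11
ticket_id=95: ✓ → 93
ticket_id=96: ✓ → 58
ticket_id=97: ✓ → 6
ticket_id=98: ✓ → 77
low_sum = 64 + 39 + 37 + 11 + 93 + 58 + 6 + 77 = 385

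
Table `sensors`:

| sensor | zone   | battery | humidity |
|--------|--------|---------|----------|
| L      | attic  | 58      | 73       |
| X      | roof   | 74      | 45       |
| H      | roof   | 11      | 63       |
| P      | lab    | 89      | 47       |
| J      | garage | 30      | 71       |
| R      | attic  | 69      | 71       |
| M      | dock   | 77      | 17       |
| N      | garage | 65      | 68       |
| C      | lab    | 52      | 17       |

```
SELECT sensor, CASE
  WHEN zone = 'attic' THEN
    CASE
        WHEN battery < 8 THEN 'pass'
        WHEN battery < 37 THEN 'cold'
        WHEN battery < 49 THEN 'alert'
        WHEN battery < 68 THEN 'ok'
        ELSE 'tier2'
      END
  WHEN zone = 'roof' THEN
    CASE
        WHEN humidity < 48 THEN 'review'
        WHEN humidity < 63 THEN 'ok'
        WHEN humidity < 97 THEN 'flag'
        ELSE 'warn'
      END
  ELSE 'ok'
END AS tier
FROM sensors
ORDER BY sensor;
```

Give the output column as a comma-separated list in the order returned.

sensor=C: zone='lab' → outer ELSE → ok
sensor=H: zone='roof' → inner[humidity < 97] → flag
sensor=J: zone='garage' → outer ELSE → ok
sensor=L: zone='attic' → inner[battery < 68] → ok
sensor=M: zone='dock' → outer ELSE → ok
sensor=N: zone='garage' → outer ELSE → ok
sensor=P: zone='lab' → outer ELSE → ok
sensor=R: zone='attic' → inner[ELSE] → tier2
sensor=X: zone='roof' → inner[humidity < 48] → review

ok, flag, ok, ok, ok, ok, ok, tier2, review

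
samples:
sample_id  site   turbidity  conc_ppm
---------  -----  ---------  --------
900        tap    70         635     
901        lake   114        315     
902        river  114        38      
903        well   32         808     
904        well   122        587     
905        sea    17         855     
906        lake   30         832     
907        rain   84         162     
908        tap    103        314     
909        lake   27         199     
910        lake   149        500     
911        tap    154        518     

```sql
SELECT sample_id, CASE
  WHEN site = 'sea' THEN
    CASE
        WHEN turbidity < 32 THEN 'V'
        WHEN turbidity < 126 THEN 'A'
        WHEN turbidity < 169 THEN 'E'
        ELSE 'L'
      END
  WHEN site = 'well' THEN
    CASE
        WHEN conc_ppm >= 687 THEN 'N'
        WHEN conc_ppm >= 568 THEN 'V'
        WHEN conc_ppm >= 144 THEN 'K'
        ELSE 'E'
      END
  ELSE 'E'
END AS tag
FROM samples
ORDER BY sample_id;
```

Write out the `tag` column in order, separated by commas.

E, E, E, N, V, V, E, E, E, E, E, E

sample_id=900: site='tap' → outer ELSE → E
sample_id=901: site='lake' → outer ELSE → E
sample_id=902: site='river' → outer ELSE → E
sample_id=903: site='well' → inner[conc_ppm >= 687] → N
sample_id=904: site='well' → inner[conc_ppm >= 568] → V
sample_id=905: site='sea' → inner[turbidity < 32] → V
sample_id=906: site='lake' → outer ELSE → E
sample_id=907: site='rain' → outer ELSE → E
sample_id=908: site='tap' → outer ELSE → E
sample_id=909: site='lake' → outer ELSE → E
sample_id=910: site='lake' → outer ELSE → E
sample_id=911: site='tap' → outer ELSE → E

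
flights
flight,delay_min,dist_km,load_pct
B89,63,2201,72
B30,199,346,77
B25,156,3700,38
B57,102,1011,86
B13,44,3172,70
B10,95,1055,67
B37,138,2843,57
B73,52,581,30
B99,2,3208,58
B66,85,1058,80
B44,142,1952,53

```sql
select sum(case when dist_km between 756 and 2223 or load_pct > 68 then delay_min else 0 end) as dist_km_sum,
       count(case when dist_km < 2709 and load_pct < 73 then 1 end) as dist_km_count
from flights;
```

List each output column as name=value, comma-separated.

[dist_km_sum: dist_km between 756 and 2223 or load_pct > 68]
flight=B89: ✓ → 63
flight=B30: ✓ → 199
flight=B25: ✗
flight=B57: ✓ → 102
flight=B13: ✓ → 44
flight=B10: ✓ → 95
flight=B37: ✗
flight=B73: ✗
flight=B99: ✗
flight=B66: ✓ → 85
flight=B44: ✓ → 142
dist_km_sum = 63 + 199 + 102 + 44 + 95 + 85 + 142 = 730
—
[dist_km_count: dist_km < 2709 and load_pct < 73]
flight=B89: ✓ → 1
flight=B30: ✗
flight=B25: ✗
flight=B57: ✗
flight=B13: ✗
flight=B10: ✓ → 1
flight=B37: ✗
flight=B73: ✓ → 1
flight=B99: ✗
flight=B66: ✗
flight=B44: ✓ → 1
dist_km_count = COUNT(1, 1, 1, 1) = 4

dist_km_sum=730, dist_km_count=4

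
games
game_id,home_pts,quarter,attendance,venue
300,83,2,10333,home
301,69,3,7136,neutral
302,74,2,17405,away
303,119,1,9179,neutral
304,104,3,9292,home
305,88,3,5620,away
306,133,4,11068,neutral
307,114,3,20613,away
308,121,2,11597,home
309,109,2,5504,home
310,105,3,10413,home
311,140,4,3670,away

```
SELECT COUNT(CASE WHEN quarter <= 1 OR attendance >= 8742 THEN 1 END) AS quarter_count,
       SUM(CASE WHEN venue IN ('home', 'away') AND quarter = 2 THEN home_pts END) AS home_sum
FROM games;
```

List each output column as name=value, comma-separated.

[quarter_count: quarter <= 1 OR attendance >= 8742]
game_id=300: ✓ → 1
game_id=301: ✗
game_id=302: ✓ → 1
game_id=303: ✓ → 1
game_id=304: ✓ → 1
game_id=305: ✗
game_id=306: ✓ → 1
game_id=307: ✓ → 1
game_id=308: ✓ → 1
game_id=309: ✗
game_id=310: ✓ → 1
game_id=311: ✗
quarter_count = COUNT(1, 1, 1, 1, 1, 1, 1, 1) = 8
—
[home_sum: venue IN ('home', 'away') AND quarter = 2]
game_id=300: ✓ → 83
game_id=301: ✗
game_id=302: ✓ → 74
game_id=303: ✗
game_id=304: ✗
game_id=305: ✗
game_id=306: ✗
game_id=307: ✗
game_id=308: ✓ → 121
game_id=309: ✓ → 109
game_id=310: ✗
game_id=311: ✗
home_sum = 83 + 74 + 121 + 109 = 387

quarter_count=8, home_sum=387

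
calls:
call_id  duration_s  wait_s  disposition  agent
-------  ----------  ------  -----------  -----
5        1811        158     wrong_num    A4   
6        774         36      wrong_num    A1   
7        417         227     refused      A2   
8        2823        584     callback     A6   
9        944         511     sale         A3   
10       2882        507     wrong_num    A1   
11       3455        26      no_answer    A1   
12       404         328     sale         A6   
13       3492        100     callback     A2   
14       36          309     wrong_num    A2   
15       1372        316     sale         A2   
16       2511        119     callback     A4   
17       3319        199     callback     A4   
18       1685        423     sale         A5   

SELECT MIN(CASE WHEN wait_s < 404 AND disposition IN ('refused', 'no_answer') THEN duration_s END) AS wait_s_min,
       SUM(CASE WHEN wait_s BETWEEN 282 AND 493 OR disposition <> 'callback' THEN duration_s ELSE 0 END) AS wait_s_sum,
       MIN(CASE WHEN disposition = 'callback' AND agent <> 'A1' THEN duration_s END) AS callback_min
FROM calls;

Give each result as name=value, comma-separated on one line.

wait_s_min=417, wait_s_sum=13780, callback_min=2511

[wait_s_min: wait_s < 404 AND disposition IN ('refused', 'no_answer')]
call_id=5: ✗
call_id=6: ✗
call_id=7: ✓ → 417
call_id=8: ✗
call_id=9: ✗
call_id=10: ✗
call_id=11: ✓ → 3455
call_id=12: ✗
call_id=13: ✗
call_id=14: ✗
call_id=15: ✗
call_id=16: ✗
call_id=17: ✗
call_id=18: ✗
wait_s_min = MIN(417, 3455) = 417
—
[wait_s_sum: wait_s BETWEEN 282 AND 493 OR disposition <> 'callback']
call_id=5: ✓ → 1811
call_id=6: ✓ → 774
call_id=7: ✓ → 417
call_id=8: ✗
call_id=9: ✓ → 944
call_id=10: ✓ → 2882
call_id=11: ✓ → 3455
call_id=12: ✓ → 404
call_id=13: ✗
call_id=14: ✓ → 36
call_id=15: ✓ → 1372
call_id=16: ✗
call_id=17: ✗
call_id=18: ✓ → 1685
wait_s_sum = 1811 + 774 + 417 + 944 + 2882 + 3455 + 404 + 36 + 1372 + 1685 = 13780
—
[callback_min: disposition = 'callback' AND agent <> 'A1']
call_id=5: ✗
call_id=6: ✗
call_id=7: ✗
call_id=8: ✓ → 2823
call_id=9: ✗
call_id=10: ✗
call_id=11: ✗
call_id=12: ✗
call_id=13: ✓ → 3492
call_id=14: ✗
call_id=15: ✗
call_id=16: ✓ → 2511
call_id=17: ✓ → 3319
call_id=18: ✗
callback_min = MIN(2823, 3492, 2511, 3319) = 2511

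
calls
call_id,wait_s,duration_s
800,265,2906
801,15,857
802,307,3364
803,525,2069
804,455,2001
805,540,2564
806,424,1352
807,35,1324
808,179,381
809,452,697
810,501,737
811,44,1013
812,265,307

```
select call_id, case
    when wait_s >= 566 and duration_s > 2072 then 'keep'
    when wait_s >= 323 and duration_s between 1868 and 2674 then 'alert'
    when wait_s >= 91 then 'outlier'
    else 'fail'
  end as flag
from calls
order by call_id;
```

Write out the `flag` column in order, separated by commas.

call_id=800: wait_s >= 91 → outlier
call_id=801: ELSE → fail
call_id=802: wait_s >= 91 → outlier
call_id=803: wait_s >= 323 and duration_s between 1868 and 2674 → alert
call_id=804: wait_s >= 323 and duration_s between 1868 and 2674 → alert
call_id=805: wait_s >= 323 and duration_s between 1868 and 2674 → alert
call_id=806: wait_s >= 91 → outlier
call_id=807: ELSE → fail
call_id=808: wait_s >= 91 → outlier
call_id=809: wait_s >= 91 → outlier
call_id=810: wait_s >= 91 → outlier
call_id=811: ELSE → fail
call_id=812: wait_s >= 91 → outlier

outlier, fail, outlier, alert, alert, alert, outlier, fail, outlier, outlier, outlier, fail, outlier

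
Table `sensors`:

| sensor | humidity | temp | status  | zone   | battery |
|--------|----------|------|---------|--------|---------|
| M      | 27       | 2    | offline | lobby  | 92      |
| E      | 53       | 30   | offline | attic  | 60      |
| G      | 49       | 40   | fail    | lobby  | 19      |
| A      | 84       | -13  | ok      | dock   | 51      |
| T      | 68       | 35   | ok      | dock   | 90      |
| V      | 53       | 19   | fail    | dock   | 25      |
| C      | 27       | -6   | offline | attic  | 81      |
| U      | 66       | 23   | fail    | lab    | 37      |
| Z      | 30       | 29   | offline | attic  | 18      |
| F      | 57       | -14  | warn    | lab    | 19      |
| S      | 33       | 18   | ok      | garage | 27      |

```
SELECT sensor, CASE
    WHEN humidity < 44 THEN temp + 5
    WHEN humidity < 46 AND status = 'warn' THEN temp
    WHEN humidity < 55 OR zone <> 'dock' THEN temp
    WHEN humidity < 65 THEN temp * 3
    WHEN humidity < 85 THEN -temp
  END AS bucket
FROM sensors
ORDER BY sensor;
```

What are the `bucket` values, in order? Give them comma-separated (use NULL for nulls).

13, -1, 30, -14, 40, 7, 23, -35, 23, 19, 34

sensor=A: humidity < 85 → 13
sensor=C: humidity < 44 → -1
sensor=E: humidity < 55 OR zone <> 'dock' → 30
sensor=F: humidity < 55 OR zone <> 'dock' → -14
sensor=G: humidity < 55 OR zone <> 'dock' → 40
sensor=M: humidity < 44 → 7
sensor=S: humidity < 44 → 23
sensor=T: humidity < 85 → -35
sensor=U: humidity < 55 OR zone <> 'dock' → 23
sensor=V: humidity < 55 OR zone <> 'dock' → 19
sensor=Z: humidity < 44 → 34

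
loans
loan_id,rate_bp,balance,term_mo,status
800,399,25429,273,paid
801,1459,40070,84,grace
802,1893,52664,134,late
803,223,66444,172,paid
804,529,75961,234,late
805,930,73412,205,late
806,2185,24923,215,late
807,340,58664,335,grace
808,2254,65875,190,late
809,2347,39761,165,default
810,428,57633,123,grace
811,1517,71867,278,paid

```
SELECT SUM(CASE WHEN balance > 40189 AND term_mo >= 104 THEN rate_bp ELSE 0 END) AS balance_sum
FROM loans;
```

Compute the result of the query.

8114

loan_id=800: ✗
loan_id=801: ✗
loan_id=802: ✓ → 1893
loan_id=803: ✓ → 223
loan_id=804: ✓ → 529
loan_id=805: ✓ → 930
loan_id=806: ✗
loan_id=807: ✓ → 340
loan_id=808: ✓ → 2254
loan_id=809: ✗
loan_id=810: ✓ → 428
loan_id=811: ✓ → 1517
balance_sum = 1893 + 223 + 529 + 930 + 340 + 2254 + 428 + 1517 = 8114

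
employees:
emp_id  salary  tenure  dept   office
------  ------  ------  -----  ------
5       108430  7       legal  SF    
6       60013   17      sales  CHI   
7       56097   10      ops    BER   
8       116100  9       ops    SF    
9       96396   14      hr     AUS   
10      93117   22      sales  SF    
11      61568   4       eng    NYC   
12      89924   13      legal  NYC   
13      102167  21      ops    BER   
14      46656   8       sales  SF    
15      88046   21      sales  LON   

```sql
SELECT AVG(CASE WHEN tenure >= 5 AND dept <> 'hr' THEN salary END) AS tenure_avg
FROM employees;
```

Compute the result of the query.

84505.5555555556

emp_id=5: ✓ → 108430
emp_id=6: ✓ → 60013
emp_id=7: ✓ → 56097
emp_id=8: ✓ → 116100
emp_id=9: ✗
emp_id=10: ✓ → 93117
emp_id=11: ✗
emp_id=12: ✓ → 89924
emp_id=13: ✓ → 102167
emp_id=14: ✓ → 46656
emp_id=15: ✓ → 88046
tenure_avg = (108430 + 60013 + 56097 + 116100 + 93117 + 89924 + 102167 + 46656 + 88046) / 9 = 84505.5555555556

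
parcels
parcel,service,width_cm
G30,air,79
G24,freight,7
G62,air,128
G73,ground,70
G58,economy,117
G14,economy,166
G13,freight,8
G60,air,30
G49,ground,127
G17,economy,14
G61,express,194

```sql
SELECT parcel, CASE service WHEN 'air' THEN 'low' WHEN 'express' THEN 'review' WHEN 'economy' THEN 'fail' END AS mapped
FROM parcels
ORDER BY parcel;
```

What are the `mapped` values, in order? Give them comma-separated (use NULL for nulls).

NULL, fail, fail, NULL, low, NULL, fail, low, review, low, NULL

parcel=G13: (no match → NULL) → NULL
parcel=G14: service='economy' → fail
parcel=G17: service='economy' → fail
parcel=G24: (no match → NULL) → NULL
parcel=G30: service='air' → low
parcel=G49: (no match → NULL) → NULL
parcel=G58: service='economy' → fail
parcel=G60: service='air' → low
parcel=G61: service='express' → review
parcel=G62: service='air' → low
parcel=G73: (no match → NULL) → NULL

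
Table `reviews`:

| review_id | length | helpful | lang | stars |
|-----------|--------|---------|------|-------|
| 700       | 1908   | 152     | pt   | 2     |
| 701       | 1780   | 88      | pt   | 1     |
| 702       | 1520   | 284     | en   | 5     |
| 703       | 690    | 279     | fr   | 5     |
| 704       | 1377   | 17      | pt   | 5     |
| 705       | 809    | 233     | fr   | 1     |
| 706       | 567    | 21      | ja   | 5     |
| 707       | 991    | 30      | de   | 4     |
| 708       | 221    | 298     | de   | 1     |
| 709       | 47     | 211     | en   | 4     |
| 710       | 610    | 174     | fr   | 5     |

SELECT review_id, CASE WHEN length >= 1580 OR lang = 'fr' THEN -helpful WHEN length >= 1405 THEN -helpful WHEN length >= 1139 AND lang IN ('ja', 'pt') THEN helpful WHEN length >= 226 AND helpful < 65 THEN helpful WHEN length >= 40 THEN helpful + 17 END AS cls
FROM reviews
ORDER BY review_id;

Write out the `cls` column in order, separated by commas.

-152, -88, -284, -279, 17, -233, 21, 30, 315, 228, -174

review_id=700: length >= 1580 OR lang = 'fr' → -152
review_id=701: length >= 1580 OR lang = 'fr' → -88
review_id=702: length >= 1405 → -284
review_id=703: length >= 1580 OR lang = 'fr' → -279
review_id=704: length >= 1139 AND lang IN ('ja', 'pt') → 17
review_id=705: length >= 1580 OR lang = 'fr' → -233
review_id=706: length >= 226 AND helpful < 65 → 21
review_id=707: length >= 226 AND helpful < 65 → 30
review_id=708: length >= 40 → 315
review_id=709: length >= 40 → 228
review_id=710: length >= 1580 OR lang = 'fr' → -174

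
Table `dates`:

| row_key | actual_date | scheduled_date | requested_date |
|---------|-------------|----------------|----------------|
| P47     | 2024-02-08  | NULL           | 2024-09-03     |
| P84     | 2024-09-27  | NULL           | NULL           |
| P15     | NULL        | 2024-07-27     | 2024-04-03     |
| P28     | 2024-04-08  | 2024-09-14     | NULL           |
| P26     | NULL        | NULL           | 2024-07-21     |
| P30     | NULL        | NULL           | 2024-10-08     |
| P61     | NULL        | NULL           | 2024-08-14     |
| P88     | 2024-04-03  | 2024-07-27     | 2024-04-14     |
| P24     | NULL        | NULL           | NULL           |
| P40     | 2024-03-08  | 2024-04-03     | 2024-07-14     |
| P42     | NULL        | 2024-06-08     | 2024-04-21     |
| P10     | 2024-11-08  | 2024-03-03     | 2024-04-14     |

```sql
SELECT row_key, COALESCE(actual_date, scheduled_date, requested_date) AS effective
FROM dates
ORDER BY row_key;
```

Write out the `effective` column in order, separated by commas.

row_key=P10: actual_date=2024-11-08 → 2024-11-08
row_key=P15: actual_date=NULL, scheduled_date=2024-07-27 → 2024-07-27
row_key=P24: actual_date=NULL, scheduled_date=NULL, requested_date=NULL (all NULL) → NULL
row_key=P26: actual_date=NULL, scheduled_date=NULL, requested_date=2024-07-21 → 2024-07-21
row_key=P28: actual_date=2024-04-08 → 2024-04-08
row_key=P30: actual_date=NULL, scheduled_date=NULL, requested_date=2024-10-08 → 2024-10-08
row_key=P40: actual_date=2024-03-08 → 2024-03-08
row_key=P42: actual_date=NULL, scheduled_date=2024-06-08 → 2024-06-08
row_key=P47: actual_date=2024-02-08 → 2024-02-08
row_key=P61: actual_date=NULL, scheduled_date=NULL, requested_date=2024-08-14 → 2024-08-14
row_key=P84: actual_date=2024-09-27 → 2024-09-27
row_key=P88: actual_date=2024-04-03 → 2024-04-03

2024-11-08, 2024-07-27, NULL, 2024-07-21, 2024-04-08, 2024-10-08, 2024-03-08, 2024-06-08, 2024-02-08, 2024-08-14, 2024-09-27, 2024-04-03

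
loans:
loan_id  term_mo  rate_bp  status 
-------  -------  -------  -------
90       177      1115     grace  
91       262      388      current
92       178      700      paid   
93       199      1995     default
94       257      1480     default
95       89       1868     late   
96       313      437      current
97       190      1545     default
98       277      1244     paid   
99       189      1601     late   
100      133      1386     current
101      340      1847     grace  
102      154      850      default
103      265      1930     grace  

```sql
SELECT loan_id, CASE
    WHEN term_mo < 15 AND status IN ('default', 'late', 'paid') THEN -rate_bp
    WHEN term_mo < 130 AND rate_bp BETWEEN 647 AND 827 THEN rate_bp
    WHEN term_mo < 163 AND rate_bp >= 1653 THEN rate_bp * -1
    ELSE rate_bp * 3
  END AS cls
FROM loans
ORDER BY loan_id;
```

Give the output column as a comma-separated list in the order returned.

3345, 1164, 2100, 5985, 4440, -1868, 1311, 4635, 3732, 4803, 4158, 5541, 2550, 5790

loan_id=90: ELSE → 3345
loan_id=91: ELSE → 1164
loan_id=92: ELSE → 2100
loan_id=93: ELSE → 5985
loan_id=94: ELSE → 4440
loan_id=95: term_mo < 163 AND rate_bp >= 1653 → -1868
loan_id=96: ELSE → 1311
loan_id=97: ELSE → 4635
loan_id=98: ELSE → 3732
loan_id=99: ELSE → 4803
loan_id=100: ELSE → 4158
loan_id=101: ELSE → 5541
loan_id=102: ELSE → 2550
loan_id=103: ELSE → 5790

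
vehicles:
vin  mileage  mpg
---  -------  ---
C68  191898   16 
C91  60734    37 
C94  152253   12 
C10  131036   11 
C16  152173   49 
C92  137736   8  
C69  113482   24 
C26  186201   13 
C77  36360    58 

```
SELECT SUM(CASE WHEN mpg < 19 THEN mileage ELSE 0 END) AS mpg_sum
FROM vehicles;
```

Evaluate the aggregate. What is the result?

799124

vin=C68: ✓ → 191898
vin=C91: ✗
vin=C94: ✓ → 152253
vin=C10: ✓ → 131036
vin=C16: ✗
vin=C92: ✓ → 137736
vin=C69: ✗
vin=C26: ✓ → 186201
vin=C77: ✗
mpg_sum = 191898 + 152253 + 131036 + 137736 + 186201 = 799124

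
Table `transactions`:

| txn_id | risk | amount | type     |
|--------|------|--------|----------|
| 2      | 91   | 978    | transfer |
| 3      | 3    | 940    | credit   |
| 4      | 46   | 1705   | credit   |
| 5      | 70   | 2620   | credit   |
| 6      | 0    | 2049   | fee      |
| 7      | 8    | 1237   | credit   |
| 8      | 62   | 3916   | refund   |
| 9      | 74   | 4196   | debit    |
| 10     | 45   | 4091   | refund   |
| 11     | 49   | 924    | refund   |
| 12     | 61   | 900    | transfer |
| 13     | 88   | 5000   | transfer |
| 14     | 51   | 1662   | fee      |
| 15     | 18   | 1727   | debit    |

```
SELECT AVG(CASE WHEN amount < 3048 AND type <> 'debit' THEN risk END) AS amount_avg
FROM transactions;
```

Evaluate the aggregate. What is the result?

42.1111111111

txn_id=2: ✓ → 91
txn_id=3: ✓ → 3
txn_id=4: ✓ → 46
txn_id=5: ✓ → 70
txn_id=6: ✓ → 0
txn_id=7: ✓ → 8
txn_id=8: ✗
txn_id=9: ✗
txn_id=10: ✗
txn_id=11: ✓ → 49
txn_id=12: ✓ → 61
txn_id=13: ✗
txn_id=14: ✓ → 51
txn_id=15: ✗
amount_avg = (91 + 3 + 46 + 70 + 0 + 8 + 49 + 61 + 51) / 9 = 42.1111111111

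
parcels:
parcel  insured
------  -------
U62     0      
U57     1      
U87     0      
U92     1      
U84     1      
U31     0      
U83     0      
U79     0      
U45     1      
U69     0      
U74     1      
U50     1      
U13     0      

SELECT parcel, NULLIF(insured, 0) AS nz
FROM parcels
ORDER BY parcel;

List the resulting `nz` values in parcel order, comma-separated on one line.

parcel=U13: insured=0 vs 0: equal → NULL
parcel=U31: insured=0 vs 0: equal → NULL
parcel=U45: insured=1 vs 0: differ → 1
parcel=U50: insured=1 vs 0: differ → 1
parcel=U57: insured=1 vs 0: differ → 1
parcel=U62: insured=0 vs 0: equal → NULL
parcel=U69: insured=0 vs 0: equal → NULL
parcel=U74: insured=1 vs 0: differ → 1
parcel=U79: insured=0 vs 0: equal → NULL
parcel=U83: insured=0 vs 0: equal → NULL
parcel=U84: insured=1 vs 0: differ → 1
parcel=U87: insured=0 vs 0: equal → NULL
parcel=U92: insured=1 vs 0: differ → 1

NULL, NULL, 1, 1, 1, NULL, NULL, 1, NULL, NULL, 1, NULL, 1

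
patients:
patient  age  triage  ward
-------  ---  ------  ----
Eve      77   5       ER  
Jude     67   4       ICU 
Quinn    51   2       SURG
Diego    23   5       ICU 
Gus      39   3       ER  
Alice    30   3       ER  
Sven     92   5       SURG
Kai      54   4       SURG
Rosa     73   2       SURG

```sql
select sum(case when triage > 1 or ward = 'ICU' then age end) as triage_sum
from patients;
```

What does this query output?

patient=Eve: ✓ → 77
patient=Jude: ✓ → 67
patient=Quinn: ✓ → 51
patient=Diego: ✓ → 23
patient=Gus: ✓ → 39
patient=Alice: ✓ → 30
patient=Sven: ✓ → 92
patient=Kai: ✓ → 54
patient=Rosa: ✓ → 73
triage_sum = 77 + 67 + 51 + 23 + 39 + 30 + 92 + 54 + 73 = 506

506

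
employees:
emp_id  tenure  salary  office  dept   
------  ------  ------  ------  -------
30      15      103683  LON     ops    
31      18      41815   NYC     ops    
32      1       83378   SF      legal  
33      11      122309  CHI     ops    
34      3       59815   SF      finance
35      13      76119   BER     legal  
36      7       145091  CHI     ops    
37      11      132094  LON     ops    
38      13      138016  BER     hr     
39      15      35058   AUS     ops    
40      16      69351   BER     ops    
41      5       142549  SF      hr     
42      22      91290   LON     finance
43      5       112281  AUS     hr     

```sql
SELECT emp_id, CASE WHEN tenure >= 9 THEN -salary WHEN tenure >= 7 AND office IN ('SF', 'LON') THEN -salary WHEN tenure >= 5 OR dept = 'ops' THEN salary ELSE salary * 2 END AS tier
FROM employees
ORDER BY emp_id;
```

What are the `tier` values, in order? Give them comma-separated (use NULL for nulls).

emp_id=30: tenure >= 9 → -103683
emp_id=31: tenure >= 9 → -41815
emp_id=32: ELSE → 166756
emp_id=33: tenure >= 9 → -122309
emp_id=34: ELSE → 119630
emp_id=35: tenure >= 9 → -76119
emp_id=36: tenure >= 5 OR dept = 'ops' → 145091
emp_id=37: tenure >= 9 → -132094
emp_id=38: tenure >= 9 → -138016
emp_id=39: tenure >= 9 → -35058
emp_id=40: tenure >= 9 → -69351
emp_id=41: tenure >= 5 OR dept = 'ops' → 142549
emp_id=42: tenure >= 9 → -91290
emp_id=43: tenure >= 5 OR dept = 'ops' → 112281

-103683, -41815, 166756, -122309, 119630, -76119, 145091, -132094, -138016, -35058, -69351, 142549, -91290, 112281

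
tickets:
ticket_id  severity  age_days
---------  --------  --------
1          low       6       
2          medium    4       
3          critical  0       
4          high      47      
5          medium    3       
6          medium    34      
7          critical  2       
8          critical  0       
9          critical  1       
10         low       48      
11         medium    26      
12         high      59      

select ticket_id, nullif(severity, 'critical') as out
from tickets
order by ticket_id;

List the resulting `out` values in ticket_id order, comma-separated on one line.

ticket_id=1: severity=low vs critical: differ → low
ticket_id=2: severity=medium vs critical: differ → medium
ticket_id=3: severity=critical vs critical: equal → NULL
ticket_id=4: severity=high vs critical: differ → high
ticket_id=5: severity=medium vs critical: differ → medium
ticket_id=6: severity=medium vs critical: differ → medium
ticket_id=7: severity=critical vs critical: equal → NULL
ticket_id=8: severity=critical vs critical: equal → NULL
ticket_id=9: severity=critical vs critical: equal → NULL
ticket_id=10: severity=low vs critical: differ → low
ticket_id=11: severity=medium vs critical: differ → medium
ticket_id=12: severity=high vs critical: differ → high

low, medium, NULL, high, medium, medium, NULL, NULL, NULL, low, medium, high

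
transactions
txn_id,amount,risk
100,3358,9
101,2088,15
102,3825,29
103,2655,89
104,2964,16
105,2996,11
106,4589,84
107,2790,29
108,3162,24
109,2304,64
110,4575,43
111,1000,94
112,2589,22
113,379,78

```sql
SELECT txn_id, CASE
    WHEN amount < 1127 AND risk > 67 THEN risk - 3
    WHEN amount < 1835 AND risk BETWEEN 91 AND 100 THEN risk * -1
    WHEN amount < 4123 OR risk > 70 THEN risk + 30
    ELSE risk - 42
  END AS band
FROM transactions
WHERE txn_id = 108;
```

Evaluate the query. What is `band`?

txn_id = 108: amount=3162, risk=24.
amount < 1127 AND risk > 67 → false
amount < 1835 AND risk BETWEEN 91 AND 100 → false
amount < 4123 OR risk > 70 → true → 54

54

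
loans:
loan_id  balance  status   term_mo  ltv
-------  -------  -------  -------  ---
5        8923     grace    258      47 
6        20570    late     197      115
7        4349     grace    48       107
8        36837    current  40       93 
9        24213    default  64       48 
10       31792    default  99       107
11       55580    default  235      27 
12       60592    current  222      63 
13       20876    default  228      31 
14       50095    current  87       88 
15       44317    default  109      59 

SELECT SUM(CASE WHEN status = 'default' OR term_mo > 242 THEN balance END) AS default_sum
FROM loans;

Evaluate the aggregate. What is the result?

loan_id=5: ✓ → 8923
loan_id=6: ✗
loan_id=7: ✗
loan_id=8: ✗
loan_id=9: ✓ → 24213
loan_id=10: ✓ → 31792
loan_id=11: ✓ → 55580
loan_id=12: ✗
loan_id=13: ✓ → 20876
loan_id=14: ✗
loan_id=15: ✓ → 44317
default_sum = 8923 + 24213 + 31792 + 55580 + 20876 + 44317 = 185701

185701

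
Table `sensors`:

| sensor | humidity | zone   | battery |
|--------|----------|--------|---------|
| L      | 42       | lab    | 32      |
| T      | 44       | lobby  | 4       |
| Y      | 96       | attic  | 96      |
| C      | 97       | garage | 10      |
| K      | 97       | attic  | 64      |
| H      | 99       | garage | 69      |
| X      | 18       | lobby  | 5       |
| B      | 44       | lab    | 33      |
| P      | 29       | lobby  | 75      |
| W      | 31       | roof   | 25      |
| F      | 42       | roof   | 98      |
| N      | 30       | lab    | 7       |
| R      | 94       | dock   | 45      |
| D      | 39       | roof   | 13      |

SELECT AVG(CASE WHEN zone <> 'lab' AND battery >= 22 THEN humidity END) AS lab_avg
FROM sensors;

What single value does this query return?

69.7142857143

sensor=L: ✗
sensor=T: ✗
sensor=Y: ✓ → 96
sensor=C: ✗
sensor=K: ✓ → 97
sensor=H: ✓ → 99
sensor=X: ✗
sensor=B: ✗
sensor=P: ✓ → 29
sensor=W: ✓ → 31
sensor=F: ✓ → 42
sensor=N: ✗
sensor=R: ✓ → 94
sensor=D: ✗
lab_avg = (96 + 97 + 99 + 29 + 31 + 42 + 94) / 7 = 69.7142857143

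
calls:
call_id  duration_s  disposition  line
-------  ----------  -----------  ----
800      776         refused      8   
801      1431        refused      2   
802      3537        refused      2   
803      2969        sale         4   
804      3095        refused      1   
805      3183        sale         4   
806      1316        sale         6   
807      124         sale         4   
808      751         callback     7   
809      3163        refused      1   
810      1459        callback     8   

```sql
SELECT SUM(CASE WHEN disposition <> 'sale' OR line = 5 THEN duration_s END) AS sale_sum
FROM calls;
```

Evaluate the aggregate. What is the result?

call_id=800: ✓ → 776
call_id=801: ✓ → 1431
call_id=802: ✓ → 3537
call_id=803: ✗
call_id=804: ✓ → 3095
call_id=805: ✗
call_id=806: ✗
call_id=807: ✗
call_id=808: ✓ → 751
call_id=809: ✓ → 3163
call_id=810: ✓ → 1459
sale_sum = 776 + 1431 + 3537 + 3095 + 751 + 3163 + 1459 = 14212

14212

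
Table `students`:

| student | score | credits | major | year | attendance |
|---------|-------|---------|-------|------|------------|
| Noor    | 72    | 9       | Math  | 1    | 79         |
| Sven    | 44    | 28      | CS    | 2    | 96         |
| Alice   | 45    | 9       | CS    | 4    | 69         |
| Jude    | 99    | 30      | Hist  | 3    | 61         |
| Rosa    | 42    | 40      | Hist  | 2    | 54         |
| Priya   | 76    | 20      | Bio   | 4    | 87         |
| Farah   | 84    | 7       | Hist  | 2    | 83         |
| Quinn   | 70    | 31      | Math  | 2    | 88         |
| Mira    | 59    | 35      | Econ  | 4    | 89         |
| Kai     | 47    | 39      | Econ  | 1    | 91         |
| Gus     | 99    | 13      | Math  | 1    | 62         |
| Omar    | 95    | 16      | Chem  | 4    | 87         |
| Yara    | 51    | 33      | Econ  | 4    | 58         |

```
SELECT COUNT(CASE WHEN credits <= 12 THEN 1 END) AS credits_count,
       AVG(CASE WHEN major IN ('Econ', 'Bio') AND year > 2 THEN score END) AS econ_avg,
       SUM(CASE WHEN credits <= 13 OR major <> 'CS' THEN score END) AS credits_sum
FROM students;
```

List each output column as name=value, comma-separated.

credits_count=3, econ_avg=62, credits_sum=839

[credits_count: credits <= 12]
student=Noor: ✓ → 1
student=Sven: ✗
student=Alice: ✓ → 1
student=Jude: ✗
student=Rosa: ✗
student=Priya: ✗
student=Farah: ✓ → 1
student=Quinn: ✗
student=Mira: ✗
student=Kai: ✗
student=Gus: ✗
student=Omar: ✗
student=Yara: ✗
credits_count = COUNT(1, 1, 1) = 3
—
[econ_avg: major IN ('Econ', 'Bio') AND year > 2]
student=Noor: ✗
student=Sven: ✗
student=Alice: ✗
student=Jude: ✗
student=Rosa: ✗
student=Priya: ✓ → 76
student=Farah: ✗
student=Quinn: ✗
student=Mira: ✓ → 59
student=Kai: ✗
student=Gus: ✗
student=Omar: ✗
student=Yara: ✓ → 51
econ_avg = (76 + 59 + 51) / 3 = 62
—
[credits_sum: credits <= 13 OR major <> 'CS']
student=Noor: ✓ → 72
student=Sven: ✗
student=Alice: ✓ → 45
student=Jude: ✓ → 99
student=Rosa: ✓ → 42
student=Priya: ✓ → 76
student=Farah: ✓ → 84
student=Quinn: ✓ → 70
student=Mira: ✓ → 59
student=Kai: ✓ → 47
student=Gus: ✓ → 99
student=Omar: ✓ → 95
student=Yara: ✓ → 51
credits_sum = 72 + 45 + 99 + 42 + 76 + 84 + 70 + 59 + 47 + 99 + 95 + 51 = 839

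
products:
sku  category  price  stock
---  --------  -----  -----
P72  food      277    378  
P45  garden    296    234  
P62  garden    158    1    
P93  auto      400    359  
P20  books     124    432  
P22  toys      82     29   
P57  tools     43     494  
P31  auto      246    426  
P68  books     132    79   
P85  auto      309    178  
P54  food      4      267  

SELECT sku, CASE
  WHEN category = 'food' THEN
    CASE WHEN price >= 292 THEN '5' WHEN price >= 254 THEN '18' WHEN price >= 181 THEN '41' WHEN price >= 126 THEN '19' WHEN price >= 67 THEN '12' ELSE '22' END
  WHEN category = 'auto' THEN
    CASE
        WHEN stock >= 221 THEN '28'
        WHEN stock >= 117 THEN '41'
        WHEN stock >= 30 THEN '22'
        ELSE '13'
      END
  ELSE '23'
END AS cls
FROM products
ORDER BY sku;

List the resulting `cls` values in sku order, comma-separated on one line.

sku=P20: category='books' → outer ELSE → 23
sku=P22: category='toys' → outer ELSE → 23
sku=P31: category='auto' → inner[stock >= 221] → 28
sku=P45: category='garden' → outer ELSE → 23
sku=P54: category='food' → inner[ELSE] → 22
sku=P57: category='tools' → outer ELSE → 23
sku=P62: category='garden' → outer ELSE → 23
sku=P68: category='books' → outer ELSE → 23
sku=P72: category='food' → inner[price >= 254] → 18
sku=P85: category='auto' → inner[stock >= 117] → 41
sku=P93: category='auto' → inner[stock >= 221] → 28

23, 23, 28, 23, 22, 23, 23, 23, 18, 41, 28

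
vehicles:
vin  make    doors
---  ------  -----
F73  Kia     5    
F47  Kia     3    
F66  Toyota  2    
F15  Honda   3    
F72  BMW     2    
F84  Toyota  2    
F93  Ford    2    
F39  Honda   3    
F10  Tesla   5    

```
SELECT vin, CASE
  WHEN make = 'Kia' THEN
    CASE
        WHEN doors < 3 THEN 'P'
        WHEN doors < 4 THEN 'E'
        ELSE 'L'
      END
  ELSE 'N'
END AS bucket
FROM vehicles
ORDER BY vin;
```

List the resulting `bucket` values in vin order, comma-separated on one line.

vin=F10: make='Tesla' → outer ELSE → N
vin=F15: make='Honda' → outer ELSE → N
vin=F39: make='Honda' → outer ELSE → N
vin=F47: make='Kia' → inner[doors < 4] → E
vin=F66: make='Toyota' → outer ELSE → N
vin=F72: make='BMW' → outer ELSE → N
vin=F73: make='Kia' → inner[ELSE] → L
vin=F84: make='Toyota' → outer ELSE → N
vin=F93: make='Ford' → outer ELSE → N

N, N, N, E, N, N, L, N, N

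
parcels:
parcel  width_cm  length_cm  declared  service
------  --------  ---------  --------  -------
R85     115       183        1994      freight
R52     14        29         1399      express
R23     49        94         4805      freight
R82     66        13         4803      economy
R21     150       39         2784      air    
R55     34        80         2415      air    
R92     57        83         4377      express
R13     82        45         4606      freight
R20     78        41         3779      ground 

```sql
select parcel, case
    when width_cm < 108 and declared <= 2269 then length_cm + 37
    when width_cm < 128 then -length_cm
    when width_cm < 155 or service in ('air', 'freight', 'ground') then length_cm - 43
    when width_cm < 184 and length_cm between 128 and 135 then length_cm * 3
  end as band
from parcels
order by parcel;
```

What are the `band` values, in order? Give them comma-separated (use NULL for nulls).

parcel=R13: width_cm < 128 → -45
parcel=R20: width_cm < 128 → -41
parcel=R21: width_cm < 155 or service in ('air', 'freight', 'ground') → -4
parcel=R23: width_cm < 128 → -94
parcel=R52: width_cm < 108 and declared <= 2269 → 66
parcel=R55: width_cm < 128 → -80
parcel=R82: width_cm < 128 → -13
parcel=R85: width_cm < 128 → -183
parcel=R92: width_cm < 128 → -83

-45, -41, -4, -94, 66, -80, -13, -183, -83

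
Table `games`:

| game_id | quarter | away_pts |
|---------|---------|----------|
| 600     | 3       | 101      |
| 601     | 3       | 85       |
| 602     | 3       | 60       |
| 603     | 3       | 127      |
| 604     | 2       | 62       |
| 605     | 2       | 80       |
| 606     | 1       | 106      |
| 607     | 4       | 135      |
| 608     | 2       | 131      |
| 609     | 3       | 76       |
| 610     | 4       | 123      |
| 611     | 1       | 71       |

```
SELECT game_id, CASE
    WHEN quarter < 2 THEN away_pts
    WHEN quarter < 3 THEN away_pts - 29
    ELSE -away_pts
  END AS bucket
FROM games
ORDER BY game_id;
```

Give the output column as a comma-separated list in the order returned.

game_id=600: ELSE → -101
game_id=601: ELSE → -85
game_id=602: ELSE → -60
game_id=603: ELSE → -127
game_id=604: quarter < 3 → 33
game_id=605: quarter < 3 → 51
game_id=606: quarter < 2 → 106
game_id=607: ELSE → -135
game_id=608: quarter < 3 → 102
game_id=609: ELSE → -76
game_id=610: ELSE → -123
game_id=611: quarter < 2 → 71

-101, -85, -60, -127, 33, 51, 106, -135, 102, -76, -123, 71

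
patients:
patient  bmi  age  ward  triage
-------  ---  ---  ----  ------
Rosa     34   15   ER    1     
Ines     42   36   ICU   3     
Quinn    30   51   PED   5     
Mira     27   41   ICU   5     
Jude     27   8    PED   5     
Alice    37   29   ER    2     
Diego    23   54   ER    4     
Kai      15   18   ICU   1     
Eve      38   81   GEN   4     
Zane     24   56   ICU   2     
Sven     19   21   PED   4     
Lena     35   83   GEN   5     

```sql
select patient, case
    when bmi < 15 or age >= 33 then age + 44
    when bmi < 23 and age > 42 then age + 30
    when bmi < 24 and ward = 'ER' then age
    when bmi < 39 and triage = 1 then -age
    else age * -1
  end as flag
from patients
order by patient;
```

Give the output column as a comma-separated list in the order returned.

patient=Alice: ELSE → -29
patient=Diego: bmi < 15 or age >= 33 → 98
patient=Eve: bmi < 15 or age >= 33 → 125
patient=Ines: bmi < 15 or age >= 33 → 80
patient=Jude: ELSE → -8
patient=Kai: bmi < 39 and triage = 1 → -18
patient=Lena: bmi < 15 or age >= 33 → 127
patient=Mira: bmi < 15 or age >= 33 → 85
patient=Quinn: bmi < 15 or age >= 33 → 95
patient=Rosa: bmi < 39 and triage = 1 → -15
patient=Sven: ELSE → -21
patient=Zane: bmi < 15 or age >= 33 → 100

-29, 98, 125, 80, -8, -18, 127, 85, 95, -15, -21, 100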